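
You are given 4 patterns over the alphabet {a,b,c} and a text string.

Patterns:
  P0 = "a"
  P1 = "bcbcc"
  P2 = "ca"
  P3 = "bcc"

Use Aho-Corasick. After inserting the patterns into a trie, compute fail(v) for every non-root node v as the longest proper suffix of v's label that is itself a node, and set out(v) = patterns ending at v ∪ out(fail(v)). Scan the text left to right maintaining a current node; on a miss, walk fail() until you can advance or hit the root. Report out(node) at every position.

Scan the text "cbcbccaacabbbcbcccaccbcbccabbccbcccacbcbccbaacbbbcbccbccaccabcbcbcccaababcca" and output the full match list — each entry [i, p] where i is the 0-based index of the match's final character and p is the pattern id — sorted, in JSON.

Build:
Trie (insert patterns):
  0='ε' goto a→1 b→2 c→7
  1='a' goto ·  [P0 ends]
  2='b' goto c→3
  3='bc' goto b→4 c→9
  4='bcb' goto c→5
  5='bcbc' goto c→6
  6='bcbcc' goto ·  [P1 ends]
  7='c' goto a→8
  8='ca' goto ·  [P2 ends]
  9='bcc' goto ·  [P3 ends]

Failure links (BFS by depth):
  n1('a'): parent n0 fail=0; on 'a' 0 → fail=0;  out {0}∪∅={0}
  n2('b'): parent n0 fail=0; on 'b' 0 → fail=0;  out ∅∪∅=∅
  n7('c'): parent n0 fail=0; on 'c' 0 → fail=0;  out ∅∪∅=∅
  n3('bc'): parent n2 fail=0; on 'c' 0 → fail=7;  out ∅∪∅=∅
  n8('ca'): parent n7 fail=0; on 'a' 0 → fail=1;  out {2}∪{0}={0,2}
  n4('bcb'): parent n3 fail=7; on 'b' 7→0 → fail=2;  out ∅∪∅=∅
  n9('bcc'): parent n3 fail=7; on 'c' 7→0 → fail=7;  out {3}∪∅={3}
  n5('bcbc'): parent n4 fail=2; on 'c' 2 → fail=3;  out ∅∪∅=∅
  n6('bcbcc'): parent n5 fail=3; on 'c' 3 → fail=9;  out {1}∪{3}={1,3}

Scan:
[0] read 'c'  n0⇒n7
[1] read 'b'  n7⇒n2 (fail-walked)
[2] read 'c'  n2⇒n3
[3] read 'b'  n3⇒n4
[4] read 'c'  n4⇒n5
[5] read 'c'  n5⇒n6  ** P1@[1:5],P3@[3:5]
[6] read 'a'  n6⇒n8 (fail-walked)  ** P0@[6:6],P2@[5:6]
[7] read 'a'  n8⇒n1 (fail-walked)  ** P0@[7:7]
[8] read 'c'  n1⇒n7 (fail-walked)
[9] read 'a'  n7⇒n8  ** P0@[9:9],P2@[8:9]
[10] read 'b'  n8⇒n2 (fail-walked)
[11] read 'b'  n2⇒n2 (fail-walked)
[12] read 'b'  n2⇒n2 (fail-walked)
[13] read 'c'  n2⇒n3
[14] read 'b'  n3⇒n4
[15] read 'c'  n4⇒n5
[16] read 'c'  n5⇒n6  ** P1@[12:16],P3@[14:16]
[17] read 'c'  n6⇒n7 (fail-walked)
[18] read 'a'  n7⇒n8  ** P0@[18:18],P2@[17:18]
[19] read 'c'  n8⇒n7 (fail-walked)
[20] read 'c'  n7⇒n7 (fail-walked)
[21] read 'b'  n7⇒n2 (fail-walked)
[22] read 'c'  n2⇒n3
[23] read 'b'  n3⇒n4
[24] read 'c'  n4⇒n5
[25] read 'c'  n5⇒n6  ** P1@[21:25],P3@[23:25]
[26] read 'a'  n6⇒n8 (fail-walked)  ** P0@[26:26],P2@[25:26]
[27] read 'b'  n8⇒n2 (fail-walked)
[28] read 'b'  n2⇒n2 (fail-walked)
[29] read 'c'  n2⇒n3
[30] read 'c'  n3⇒n9  ** P3@[28:30]
[31] read 'b'  n9⇒n2 (fail-walked)
[32] read 'c'  n2⇒n3
[33] read 'c'  n3⇒n9  ** P3@[31:33]
[34] read 'c'  n9⇒n7 (fail-walked)
[35] read 'a'  n7⇒n8  ** P0@[35:35],P2@[34:35]
[36] read 'c'  n8⇒n7 (fail-walked)
[37] read 'b'  n7⇒n2 (fail-walked)
[38] read 'c'  n2⇒n3
[39] read 'b'  n3⇒n4
[40] read 'c'  n4⇒n5
[41] read 'c'  n5⇒n6  ** P1@[37:41],P3@[39:41]
[42] read 'b'  n6⇒n2 (fail-walked)
[43] read 'a'  n2⇒n1 (fail-walked)  ** P0@[43:43]
[44] read 'a'  n1⇒n1 (fail-walked)  ** P0@[44:44]
[45] read 'c'  n1⇒n7 (fail-walked)
[46] read 'b'  n7⇒n2 (fail-walked)
[47] read 'b'  n2⇒n2 (fail-walked)
[48] read 'b'  n2⇒n2 (fail-walked)
[49] read 'c'  n2⇒n3
[50] read 'b'  n3⇒n4
[51] read 'c'  n4⇒n5
[52] read 'c'  n5⇒n6  ** P1@[48:52],P3@[50:52]
[53] read 'b'  n6⇒n2 (fail-walked)
[54] read 'c'  n2⇒n3
[55] read 'c'  n3⇒n9  ** P3@[53:55]
[56] read 'a'  n9⇒n8 (fail-walked)  ** P0@[56:56],P2@[55:56]
[57] read 'c'  n8⇒n7 (fail-walked)
[58] read 'c'  n7⇒n7 (fail-walked)
[59] read 'a'  n7⇒n8  ** P0@[59:59],P2@[58:59]
[60] read 'b'  n8⇒n2 (fail-walked)
[61] read 'c'  n2⇒n3
[62] read 'b'  n3⇒n4
[63] read 'c'  n4⇒n5
[64] read 'b'  n5⇒n4 (fail-walked)
[65] read 'c'  n4⇒n5
[66] read 'c'  n5⇒n6  ** P1@[62:66],P3@[64:66]
[67] read 'c'  n6⇒n7 (fail-walked)
[68] read 'a'  n7⇒n8  ** P0@[68:68],P2@[67:68]
[69] read 'a'  n8⇒n1 (fail-walked)  ** P0@[69:69]
[70] read 'b'  n1⇒n2 (fail-walked)
[71] read 'a'  n2⇒n1 (fail-walked)  ** P0@[71:71]
[72] read 'b'  n1⇒n2 (fail-walked)
[73] read 'c'  n2⇒n3
[74] read 'c'  n3⇒n9  ** P3@[72:74]
[75] read 'a'  n9⇒n8 (fail-walked)  ** P0@[75:75],P2@[74:75]

All matches (sorted): [[5,1],[5,3],[6,0],[6,2],[7,0],[9,0],[9,2],[16,1],[16,3],[18,0],[18,2],[25,1],[25,3],[26,0],[26,2],[30,3],[33,3],[35,0],[35,2],[41,1],[41,3],[43,0],[44,0],[52,1],[52,3],[55,3],[56,0],[56,2],[59,0],[59,2],[66,1],[66,3],[68,0],[68,2],[69,0],[71,0],[74,3],[75,0],[75,2]]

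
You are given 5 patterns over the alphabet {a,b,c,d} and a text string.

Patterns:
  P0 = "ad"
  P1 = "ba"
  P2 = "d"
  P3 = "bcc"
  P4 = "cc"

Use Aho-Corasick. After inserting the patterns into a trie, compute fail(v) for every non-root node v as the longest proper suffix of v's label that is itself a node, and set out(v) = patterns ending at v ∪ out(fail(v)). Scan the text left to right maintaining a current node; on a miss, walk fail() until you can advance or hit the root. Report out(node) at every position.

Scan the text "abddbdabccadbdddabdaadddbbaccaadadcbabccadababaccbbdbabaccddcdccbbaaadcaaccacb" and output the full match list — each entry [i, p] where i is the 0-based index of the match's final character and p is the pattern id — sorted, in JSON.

Construct AC machine:
Trie nodes:
  0='ε' goto a→1 b→3 c→8 d→5
  1='a' goto d→2
  2='ad' goto ·  ←P0
  3='b' goto a→4 c→6
  4='ba' goto ·  ←P1
  5='d' goto ·  ←P2
  6='bc' goto c→7
  7='bcc' goto ·  ←P3
  8='c' goto c→9
  9='cc' goto ·  ←P4

BFS fail/out derivation:
  fail(1) 'a': from fail(0)=0 chase 'a': 0 ⇒ 0;  out=∅∪out(0)=∅
  fail(3) 'b': from fail(0)=0 chase 'b': 0 ⇒ 0;  out=∅∪out(0)=∅
  fail(5) 'd': from fail(0)=0 chase 'd': 0 ⇒ 0;  out={2}∪out(0)={2}
  fail(8) 'c': from fail(0)=0 chase 'c': 0 ⇒ 0;  out=∅∪out(0)=∅
  fail(2) 'ad': from fail(1)=0 chase 'd': 0 ⇒ 5;  out={0}∪out(5)={0,2}
  fail(4) 'ba': from fail(3)=0 chase 'a': 0 ⇒ 1;  out={1}∪out(1)={1}
  fail(6) 'bc': from fail(3)=0 chase 'c': 0 ⇒ 8;  out=∅∪out(8)=∅
  fail(9) 'cc': from fail(8)=0 chase 'c': 0 ⇒ 8;  out={4}∪out(8)={4}
  fail(7) 'bcc': from fail(6)=8 chase 'c': 8 ⇒ 9;  out={3}∪out(9)={3,4}

Scan:
[0] read 'a'  n0⇒n1
[1] read 'b'  n1⇒n3 (fail-walked)
[2] read 'd'  n3⇒n5 (fail-walked)  emit P2@[2:2]
[3] read 'd'  n5⇒n5 (fail-walked)  emit P2@[3:3]
[4] read 'b'  n5⇒n3 (fail-walked)
[5] read 'd'  n3⇒n5 (fail-walked)  emit P2@[5:5]
[6] read 'a'  n5⇒n1 (fail-walked)
[7] read 'b'  n1⇒n3 (fail-walked)
[8] read 'c'  n3⇒n6
[9] read 'c'  n6⇒n7  emit P3@[7:9],P4@[8:9]
[10] read 'a'  n7⇒n1 (fail-walked)
[11] read 'd'  n1⇒n2  emit P0@[10:11],P2@[11:11]
[12] read 'b'  n2⇒n3 (fail-walked)
[13] read 'd'  n3⇒n5 (fail-walked)  emit P2@[13:13]
[14] read 'd'  n5⇒n5 (fail-walked)  emit P2@[14:14]
[15] read 'd'  n5⇒n5 (fail-walked)  emit P2@[15:15]
[16] read 'a'  n5⇒n1 (fail-walked)
[17] read 'b'  n1⇒n3 (fail-walked)
[18] read 'd'  n3⇒n5 (fail-walked)  emit P2@[18:18]
[19] read 'a'  n5⇒n1 (fail-walked)
[20] read 'a'  n1⇒n1 (fail-walked)
[21] read 'd'  n1⇒n2  emit P0@[20:21],P2@[21:21]
[22] read 'd'  n2⇒n5 (fail-walked)  emit P2@[22:22]
[23] read 'd'  n5⇒n5 (fail-walked)  emit P2@[23:23]
[24] read 'b'  n5⇒n3 (fail-walked)
[25] read 'b'  n3⇒n3 (fail-walked)
[26] read 'a'  n3⇒n4  emit P1@[25:26]
[27] read 'c'  n4⇒n8 (fail-walked)
[28] read 'c'  n8⇒n9  emit P4@[27:28]
[29] read 'a'  n9⇒n1 (fail-walked)
[30] read 'a'  n1⇒n1 (fail-walked)
[31] read 'd'  n1⇒n2  emit P0@[30:31],P2@[31:31]
[32] read 'a'  n2⇒n1 (fail-walked)
[33] read 'd'  n1⇒n2  emit P0@[32:33],P2@[33:33]
[34] read 'c'  n2⇒n8 (fail-walked)
[35] read 'b'  n8⇒n3 (fail-walked)
[36] read 'a'  n3⇒n4  emit P1@[35:36]
[37] read 'b'  n4⇒n3 (fail-walked)
[38] read 'c'  n3⇒n6
[39] read 'c'  n6⇒n7  emit P3@[37:39],P4@[38:39]
[40] read 'a'  n7⇒n1 (fail-walked)
[41] read 'd'  n1⇒n2  emit P0@[40:41],P2@[41:41]
[42] read 'a'  n2⇒n1 (fail-walked)
[43] read 'b'  n1⇒n3 (fail-walked)
[44] read 'a'  n3⇒n4  emit P1@[43:44]
[45] read 'b'  n4⇒n3 (fail-walked)
[46] read 'a'  n3⇒n4  emit P1@[45:46]
[47] read 'c'  n4⇒n8 (fail-walked)
[48] read 'c'  n8⇒n9  emit P4@[47:48]
[49] read 'b'  n9⇒n3 (fail-walked)
[50] read 'b'  n3⇒n3 (fail-walked)
[51] read 'd'  n3⇒n5 (fail-walked)  emit P2@[51:51]
[52] read 'b'  n5⇒n3 (fail-walked)
[53] read 'a'  n3⇒n4  emit P1@[52:53]
[54] read 'b'  n4⇒n3 (fail-walked)
[55] read 'a'  n3⇒n4  emit P1@[54:55]
[56] read 'c'  n4⇒n8 (fail-walked)
[57] read 'c'  n8⇒n9  emit P4@[56:57]
[58] read 'd'  n9⇒n5 (fail-walked)  emit P2@[58:58]
[59] read 'd'  n5⇒n5 (fail-walked)  emit P2@[59:59]
[60] read 'c'  n5⇒n8 (fail-walked)
[61] read 'd'  n8⇒n5 (fail-walked)  emit P2@[61:61]
[62] read 'c'  n5⇒n8 (fail-walked)
[63] read 'c'  n8⇒n9  emit P4@[62:63]
[64] read 'b'  n9⇒n3 (fail-walked)
[65] read 'b'  n3⇒n3 (fail-walked)
[66] read 'a'  n3⇒n4  emit P1@[65:66]
[67] read 'a'  n4⇒n1 (fail-walked)
[68] read 'a'  n1⇒n1 (fail-walked)
[69] read 'd'  n1⇒n2  emit P0@[68:69],P2@[69:69]
[70] read 'c'  n2⇒n8 (fail-walked)
[71] read 'a'  n8⇒n1 (fail-walked)
[72] read 'a'  n1⇒n1 (fail-walked)
[73] read 'c'  n1⇒n8 (fail-walked)
[74] read 'c'  n8⇒n9  emit P4@[73:74]
[75] read 'a'  n9⇒n1 (fail-walked)
[76] read 'c'  n1⇒n8 (fail-walked)
[77] read 'b'  n8⇒n3 (fail-walked)

Result: [[2,2],[3,2],[5,2],[9,3],[9,4],[11,0],[11,2],[13,2],[14,2],[15,2],[18,2],[21,0],[21,2],[22,2],[23,2],[26,1],[28,4],[31,0],[31,2],[33,0],[33,2],[36,1],[39,3],[39,4],[41,0],[41,2],[44,1],[46,1],[48,4],[51,2],[53,1],[55,1],[57,4],[58,2],[59,2],[61,2],[63,4],[66,1],[69,0],[69,2],[74,4]]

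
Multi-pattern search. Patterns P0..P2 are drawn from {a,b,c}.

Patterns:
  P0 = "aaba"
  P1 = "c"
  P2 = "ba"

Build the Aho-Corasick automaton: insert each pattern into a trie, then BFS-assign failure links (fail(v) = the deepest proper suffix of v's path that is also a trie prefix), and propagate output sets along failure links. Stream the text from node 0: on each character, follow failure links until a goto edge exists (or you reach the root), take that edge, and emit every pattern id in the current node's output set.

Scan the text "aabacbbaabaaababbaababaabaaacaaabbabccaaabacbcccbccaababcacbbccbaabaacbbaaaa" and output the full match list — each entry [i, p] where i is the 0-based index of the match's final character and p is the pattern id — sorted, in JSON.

Build:
Trie (insert patterns):
  n0 'ε': a→1 b→6 c→5
  n1 'a': a→2
  n2 'aa': b→3
  n3 'aab': a→4
  n4 'aaba': ·  [P0 ends]
  n5 'c': ·  [P1 ends]
  n6 'b': a→7
  n7 'ba': ·  [P2 ends]

BFS fail/out derivation:
  fail(1) 'a': from fail(0)=0 chase 'a': 0 ⇒ 0;  out=∅∪out(0)=∅
  fail(5) 'c': from fail(0)=0 chase 'c': 0 ⇒ 0;  out={1}∪out(0)={1}
  fail(6) 'b': from fail(0)=0 chase 'b': 0 ⇒ 0;  out=∅∪out(0)=∅
  fail(2) 'aa': from fail(1)=0 chase 'a': 0 ⇒ 1;  out=∅∪out(1)=∅
  fail(7) 'ba': from fail(6)=0 chase 'a': 0 ⇒ 1;  out={2}∪out(1)={2}
  fail(3) 'aab': from fail(2)=1 chase 'b': 1→0 ⇒ 6;  out=∅∪out(6)=∅
  fail(4) 'aaba': from fail(3)=6 chase 'a': 6 ⇒ 7;  out={0}∪out(7)={0,2}

Text stream:
[0] read 'a'  n0⇒n1
[1] read 'a'  n1⇒n2
[2] read 'b'  n2⇒n3
[3] read 'a'  n3⇒n4  emit P0@[0:3],P2@[2:3]
[4] read 'c'  n4⇒n5 (via fail)  emit P1@[4:4]
[5] read 'b'  n5⇒n6 (via fail)
[6] read 'b'  n6⇒n6 (via fail)
[7] read 'a'  n6⇒n7  emit P2@[6:7]
[8] read 'a'  n7⇒n2 (via fail)
[9] read 'b'  n2⇒n3
[10] read 'a'  n3⇒n4  emit P0@[7:10],P2@[9:10]
[11] read 'a'  n4⇒n2 (via fail)
[12] read 'a'  n2⇒n2 (via fail)
[13] read 'b'  n2⇒n3
[14] read 'a'  n3⇒n4  emit P0@[11:14],P2@[13:14]
[15] read 'b'  n4⇒n6 (via fail)
[16] read 'b'  n6⇒n6 (via fail)
[17] read 'a'  n6⇒n7  emit P2@[16:17]
[18] read 'a'  n7⇒n2 (via fail)
[19] read 'b'  n2⇒n3
[20] read 'a'  n3⇒n4  emit P0@[17:20],P2@[19:20]
[21] read 'b'  n4⇒n6 (via fail)
[22] read 'a'  n6⇒n7  emit P2@[21:22]
[23] read 'a'  n7⇒n2 (via fail)
[24] read 'b'  n2⇒n3
[25] read 'a'  n3⇒n4  emit P0@[22:25],P2@[24:25]
[26] read 'a'  n4⇒n2 (via fail)
[27] read 'a'  n2⇒n2 (via fail)
[28] read 'c'  n2⇒n5 (via fail)  emit P1@[28:28]
[29] read 'a'  n5⇒n1 (via fail)
[30] read 'a'  n1⇒n2
[31] read 'a'  n2⇒n2 (via fail)
[32] read 'b'  n2⇒n3
[33] read 'b'  n3⇒n6 (via fail)
[34] read 'a'  n6⇒n7  emit P2@[33:34]
[35] read 'b'  n7⇒n6 (via fail)
[36] read 'c'  n6⇒n5 (via fail)  emit P1@[36:36]
[37] read 'c'  n5⇒n5 (via fail)  emit P1@[37:37]
[38] read 'a'  n5⇒n1 (via fail)
[39] read 'a'  n1⇒n2
[40] read 'a'  n2⇒n2 (via fail)
[41] read 'b'  n2⇒n3
[42] read 'a'  n3⇒n4  emit P0@[39:42],P2@[41:42]
[43] read 'c'  n4⇒n5 (via fail)  emit P1@[43:43]
[44] read 'b'  n5⇒n6 (via fail)
[45] read 'c'  n6⇒n5 (via fail)  emit P1@[45:45]
[46] read 'c'  n5⇒n5 (via fail)  emit P1@[46:46]
[47] read 'c'  n5⇒n5 (via fail)  emit P1@[47:47]
[48] read 'b'  n5⇒n6 (via fail)
[49] read 'c'  n6⇒n5 (via fail)  emit P1@[49:49]
[50] read 'c'  n5⇒n5 (via fail)  emit P1@[50:50]
[51] read 'a'  n5⇒n1 (via fail)
[52] read 'a'  n1⇒n2
[53] read 'b'  n2⇒n3
[54] read 'a'  n3⇒n4  emit P0@[51:54],P2@[53:54]
[55] read 'b'  n4⇒n6 (via fail)
[56] read 'c'  n6⇒n5 (via fail)  emit P1@[56:56]
[57] read 'a'  n5⇒n1 (via fail)
[58] read 'c'  n1⇒n5 (via fail)  emit P1@[58:58]
[59] read 'b'  n5⇒n6 (via fail)
[60] read 'b'  n6⇒n6 (via fail)
[61] read 'c'  n6⇒n5 (via fail)  emit P1@[61:61]
[62] read 'c'  n5⇒n5 (via fail)  emit P1@[62:62]
[63] read 'b'  n5⇒n6 (via fail)
[64] read 'a'  n6⇒n7  emit P2@[63:64]
[65] read 'a'  n7⇒n2 (via fail)
[66] read 'b'  n2⇒n3
[67] read 'a'  n3⇒n4  emit P0@[64:67],P2@[66:67]
[68] read 'a'  n4⇒n2 (via fail)
[69] read 'c'  n2⇒n5 (via fail)  emit P1@[69:69]
[70] read 'b'  n5⇒n6 (via fail)
[71] read 'b'  n6⇒n6 (via fail)
[72] read 'a'  n6⇒n7  emit P2@[71:72]
[73] read 'a'  n7⇒n2 (via fail)
[74] read 'a'  n2⇒n2 (via fail)
[75] read 'a'  n2⇒n2 (via fail)

Matches: [[3,0],[3,2],[4,1],[7,2],[10,0],[10,2],[14,0],[14,2],[17,2],[20,0],[20,2],[22,2],[25,0],[25,2],[28,1],[34,2],[36,1],[37,1],[42,0],[42,2],[43,1],[45,1],[46,1],[47,1],[49,1],[50,1],[54,0],[54,2],[56,1],[58,1],[61,1],[62,1],[64,2],[67,0],[67,2],[69,1],[72,2]]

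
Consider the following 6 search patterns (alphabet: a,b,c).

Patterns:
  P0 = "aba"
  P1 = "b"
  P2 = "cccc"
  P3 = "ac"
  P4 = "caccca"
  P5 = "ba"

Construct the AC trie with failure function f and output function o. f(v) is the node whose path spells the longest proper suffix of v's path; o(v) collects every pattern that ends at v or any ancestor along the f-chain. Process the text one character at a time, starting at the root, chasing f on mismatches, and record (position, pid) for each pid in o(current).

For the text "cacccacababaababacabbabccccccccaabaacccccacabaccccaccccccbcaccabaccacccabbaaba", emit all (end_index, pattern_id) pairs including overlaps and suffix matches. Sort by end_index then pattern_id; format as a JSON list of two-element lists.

Construct AC machine:
Trie nodes:
  n0 'ε': a→1 b→4 c→5
  n1 'a': b→2 c→9
  n2 'ab': a→3
  n3 'aba': ·  [P0 ends]
  n4 'b': a→15  [P1 ends]
  n5 'c': a→10 c→6
  n6 'cc': c→7
  n7 'ccc': c→8
  n8 'cccc': ·  [P2 ends]
  n9 'ac': ·  [P3 ends]
  n10 'ca': c→11
  n11 'cac': c→12
  n12 'cacc': c→13
  n13 'caccc': a→14
  n14 'caccca': ·  [P4 ends]
  n15 'ba': ·  [P5 ends]

Failure links (BFS by depth):
  fail(1) 'a': from fail(0)=0 chase 'a': 0 ⇒ 0;  out=∅∪out(0)=∅
  fail(4) 'b': from fail(0)=0 chase 'b': 0 ⇒ 0;  out={1}∪out(0)={1}
  fail(5) 'c': from fail(0)=0 chase 'c': 0 ⇒ 0;  out=∅∪out(0)=∅
  fail(2) 'ab': from fail(1)=0 chase 'b': 0 ⇒ 4;  out=∅∪out(4)={1}
  fail(6) 'cc': from fail(5)=0 chase 'c': 0 ⇒ 5;  out=∅∪out(5)=∅
  fail(9) 'ac': from fail(1)=0 chase 'c': 0 ⇒ 5;  out={3}∪out(5)={3}
  fail(10) 'ca': from fail(5)=0 chase 'a': 0 ⇒ 1;  out=∅∪out(1)=∅
  fail(15) 'ba': from fail(4)=0 chase 'a': 0 ⇒ 1;  out={5}∪out(1)={5}
  fail(3) 'aba': from fail(2)=4 chase 'a': 4 ⇒ 15;  out={0}∪out(15)={0,5}
  fail(7) 'ccc': from fail(6)=5 chase 'c': 5 ⇒ 6;  out=∅∪out(6)=∅
  fail(11) 'cac': from fail(10)=1 chase 'c': 1 ⇒ 9;  out=∅∪out(9)={3}
  fail(8) 'cccc': from fail(7)=6 chase 'c': 6 ⇒ 7;  out={2}∪out(7)={2}
  fail(12) 'cacc': from fail(11)=9 chase 'c': 9→5 ⇒ 6;  out=∅∪out(6)=∅
  fail(13) 'caccc': from fail(12)=6 chase 'c': 6 ⇒ 7;  out=∅∪out(7)=∅
  fail(14) 'caccca': from fail(13)=7 chase 'a': 7→6→5 ⇒ 10;  out={4}∪out(10)={4}

Scan:
[0] read 'c'  n0⇒n5
[1] read 'a'  n5⇒n10
[2] read 'c'  n10⇒n11  emit P3@[1:2]
[3] read 'c'  n11⇒n12
[4] read 'c'  n12⇒n13
[5] read 'a'  n13⇒n14  emit P4@[0:5]
[6] read 'c'  n14⇒n11 ·f  emit P3@[5:6]
[7] read 'a'  n11⇒n10 ·f
[8] read 'b'  n10⇒n2 ·f  emit P1@[8:8]
[9] read 'a'  n2⇒n3  emit P0@[7:9],P5@[8:9]
[10] read 'b'  n3⇒n2 ·f  emit P1@[10:10]
[11] read 'a'  n2⇒n3  emit P0@[9:11],P5@[10:11]
[12] read 'a'  n3⇒n1 ·f
[13] read 'b'  n1⇒n2  emit P1@[13:13]
[14] read 'a'  n2⇒n3  emit P0@[12:14],P5@[13:14]
[15] read 'b'  n3⇒n2 ·f  emit P1@[15:15]
[16] read 'a'  n2⇒n3  emit P0@[14:16],P5@[15:16]
[17] read 'c'  n3⇒n9 ·f  emit P3@[16:17]
[18] read 'a'  n9⇒n10 ·f
[19] read 'b'  n10⇒n2 ·f  emit P1@[19:19]
[20] read 'b'  n2⇒n4 ·f  emit P1@[20:20]
[21] read 'a'  n4⇒n15  emit P5@[20:21]
[22] read 'b'  n15⇒n2 ·f  emit P1@[22:22]
[23] read 'c'  n2⇒n5 ·f
[24] read 'c'  n5⇒n6
[25] read 'c'  n6⇒n7
[26] read 'c'  n7⇒n8  emit P2@[23:26]
[27] read 'c'  n8⇒n8 ·f  emit P2@[24:27]
[28] read 'c'  n8⇒n8 ·f  emit P2@[25:28]
[29] read 'c'  n8⇒n8 ·f  emit P2@[26:29]
[30] read 'c'  n8⇒n8 ·f  emit P2@[27:30]
[31] read 'a'  n8⇒n10 ·f
[32] read 'a'  n10⇒n1 ·f
[33] read 'b'  n1⇒n2  emit P1@[33:33]
[34] read 'a'  n2⇒n3  emit P0@[32:34],P5@[33:34]
[35] read 'a'  n3⇒n1 ·f
[36] read 'c'  n1⇒n9  emit P3@[35:36]
[37] read 'c'  n9⇒n6 ·f
[38] read 'c'  n6⇒n7
[39] read 'c'  n7⇒n8  emit P2@[36:39]
[40] read 'c'  n8⇒n8 ·f  emit P2@[37:40]
[41] read 'a'  n8⇒n10 ·f
[42] read 'c'  n10⇒n11  emit P3@[41:42]
[43] read 'a'  n11⇒n10 ·f
[44] read 'b'  n10⇒n2 ·f  emit P1@[44:44]
[45] read 'a'  n2⇒n3  emit P0@[43:45],P5@[44:45]
[46] read 'c'  n3⇒n9 ·f  emit P3@[45:46]
[47] read 'c'  n9⇒n6 ·f
[48] read 'c'  n6⇒n7
[49] read 'c'  n7⇒n8  emit P2@[46:49]
[50] read 'a'  n8⇒n10 ·f
[51] read 'c'  n10⇒n11  emit P3@[50:51]
[52] read 'c'  n11⇒n12
[53] read 'c'  n12⇒n13
[54] read 'c'  n13⇒n8 ·f  emit P2@[51:54]
[55] read 'c'  n8⇒n8 ·f  emit P2@[52:55]
[56] read 'c'  n8⇒n8 ·f  emit P2@[53:56]
[57] read 'b'  n8⇒n4 ·f  emit P1@[57:57]
[58] read 'c'  n4⇒n5 ·f
[59] read 'a'  n5⇒n10
[60] read 'c'  n10⇒n11  emit P3@[59:60]
[61] read 'c'  n11⇒n12
[62] read 'a'  n12⇒n10 ·f
[63] read 'b'  n10⇒n2 ·f  emit P1@[63:63]
[64] read 'a'  n2⇒n3  emit P0@[62:64],P5@[63:64]
[65] read 'c'  n3⇒n9 ·f  emit P3@[64:65]
[66] read 'c'  n9⇒n6 ·f
[67] read 'a'  n6⇒n10 ·f
[68] read 'c'  n10⇒n11  emit P3@[67:68]
[69] read 'c'  n11⇒n12
[70] read 'c'  n12⇒n13
[71] read 'a'  n13⇒n14  emit P4@[66:71]
[72] read 'b'  n14⇒n2 ·f  emit P1@[72:72]
[73] read 'b'  n2⇒n4 ·f  emit P1@[73:73]
[74] read 'a'  n4⇒n15  emit P5@[73:74]
[75] read 'a'  n15⇒n1 ·f
[76] read 'b'  n1⇒n2  emit P1@[76:76]
[77] read 'a'  n2⇒n3  emit P0@[75:77],P5@[76:77]

Matches: [[2,3],[5,4],[6,3],[8,1],[9,0],[9,5],[10,1],[11,0],[11,5],[13,1],[14,0],[14,5],[15,1],[16,0],[16,5],[17,3],[19,1],[20,1],[21,5],[22,1],[26,2],[27,2],[28,2],[29,2],[30,2],[33,1],[34,0],[34,5],[36,3],[39,2],[40,2],[42,3],[44,1],[45,0],[45,5],[46,3],[49,2],[51,3],[54,2],[55,2],[56,2],[57,1],[60,3],[63,1],[64,0],[64,5],[65,3],[68,3],[71,4],[72,1],[73,1],[74,5],[76,1],[77,0],[77,5]]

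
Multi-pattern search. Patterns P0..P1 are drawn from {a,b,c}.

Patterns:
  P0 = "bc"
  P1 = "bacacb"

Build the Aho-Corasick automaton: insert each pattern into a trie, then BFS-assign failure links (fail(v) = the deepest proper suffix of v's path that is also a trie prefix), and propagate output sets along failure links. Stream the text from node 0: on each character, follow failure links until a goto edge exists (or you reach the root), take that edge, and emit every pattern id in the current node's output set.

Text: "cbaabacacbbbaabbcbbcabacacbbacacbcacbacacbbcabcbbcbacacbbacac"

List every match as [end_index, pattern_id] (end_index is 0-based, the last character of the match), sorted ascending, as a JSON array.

Construct AC machine:
Trie nodes:
  0='ε' goto b→1
  1='b' goto a→3 c→2
  2='bc' goto ·  ←P0
  3='ba' goto c→4
  4='bac' goto a→5
  5='baca' goto c→6
  6='bacac' goto b→7
  7='bacacb' goto ·  ←P1

Failure links (BFS by depth):
  fail(1) 'b': from fail(0)=0 chase 'b': 0 ⇒ 0;  out=∅∪out(0)=∅
  fail(2) 'bc': from fail(1)=0 chase 'c': 0 ⇒ 0;  out={0}∪out(0)={0}
  fail(3) 'ba': from fail(1)=0 chase 'a': 0 ⇒ 0;  out=∅∪out(0)=∅
  fail(4) 'bac': from fail(3)=0 chase 'c': 0 ⇒ 0;  out=∅∪out(0)=∅
  fail(5) 'baca': from fail(4)=0 chase 'a': 0 ⇒ 0;  out=∅∪out(0)=∅
  fail(6) 'bacac': from fail(5)=0 chase 'c': 0 ⇒ 0;  out=∅∪out(0)=∅
  fail(7) 'bacacb': from fail(6)=0 chase 'b': 0 ⇒ 1;  out={1}∪out(1)={1}

Scan:
pos 0 'c': at 0
pos 1 'b': at 1
pos 2 'a': at 3
pos 3 'a': at 0 ·f
pos 4 'b': at 1
pos 5 'a': at 3
pos 6 'c': at 4
pos 7 'a': at 5
pos 8 'c': at 6
pos 9 'b': at 7  emit P1@[4:9]
pos 10 'b': at 1 ·f
pos 11 'b': at 1 ·f
pos 12 'a': at 3
pos 13 'a': at 0 ·f
pos 14 'b': at 1
pos 15 'b': at 1 ·f
pos 16 'c': at 2  emit P0@[15:16]
pos 17 'b': at 1 ·f
pos 18 'b': at 1 ·f
pos 19 'c': at 2  emit P0@[18:19]
pos 20 'a': at 0 ·f
pos 21 'b': at 1
pos 22 'a': at 3
pos 23 'c': at 4
pos 24 'a': at 5
pos 25 'c': at 6
pos 26 'b': at 7  emit P1@[21:26]
pos 27 'b': at 1 ·f
pos 28 'a': at 3
pos 29 'c': at 4
pos 30 'a': at 5
pos 31 'c': at 6
pos 32 'b': at 7  emit P1@[27:32]
pos 33 'c': at 2 ·f  emit P0@[32:33]
pos 34 'a': at 0 ·f
pos 35 'c': at 0
pos 36 'b': at 1
pos 37 'a': at 3
pos 38 'c': at 4
pos 39 'a': at 5
pos 40 'c': at 6
pos 41 'b': at 7  emit P1@[36:41]
pos 42 'b': at 1 ·f
pos 43 'c': at 2  emit P0@[42:43]
pos 44 'a': at 0 ·f
pos 45 'b': at 1
pos 46 'c': at 2  emit P0@[45:46]
pos 47 'b': at 1 ·f
pos 48 'b': at 1 ·f
pos 49 'c': at 2  emit P0@[48:49]
pos 50 'b': at 1 ·f
pos 51 'a': at 3
pos 52 'c': at 4
pos 53 'a': at 5
pos 54 'c': at 6
pos 55 'b': at 7  emit P1@[50:55]
pos 56 'b': at 1 ·f
pos 57 'a': at 3
pos 58 'c': at 4
pos 59 'a': at 5
pos 60 'c': at 6

Result: [[9,1],[16,0],[19,0],[26,1],[32,1],[33,0],[41,1],[43,0],[46,0],[49,0],[55,1]]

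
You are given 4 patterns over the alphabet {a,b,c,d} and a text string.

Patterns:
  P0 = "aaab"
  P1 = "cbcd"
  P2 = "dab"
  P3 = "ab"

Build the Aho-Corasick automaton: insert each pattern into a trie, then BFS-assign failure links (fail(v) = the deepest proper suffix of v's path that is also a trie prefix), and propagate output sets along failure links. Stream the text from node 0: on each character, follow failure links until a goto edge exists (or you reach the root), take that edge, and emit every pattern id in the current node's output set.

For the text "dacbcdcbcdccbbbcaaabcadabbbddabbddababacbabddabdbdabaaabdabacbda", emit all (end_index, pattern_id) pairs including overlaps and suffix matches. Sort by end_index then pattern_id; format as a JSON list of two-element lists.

Construct AC machine:
Trie nodes:
  0='ε' goto a→1 c→5 d→9
  1='a' goto a→2 b→12
  2='aa' goto a→3
  3='aaa' goto b→4
  4='aaab' goto ·  ←P0
  5='c' goto b→6
  6='cb' goto c→7
  7='cbc' goto d→8
  8='cbcd' goto ·  ←P1
  9='d' goto a→10
  10='da' goto b→11
  11='dab' goto ·  ←P2
  12='ab' goto ·  ←P3

BFS fail/out derivation:
  n1('a'): parent n0 fail=0; on 'a' 0 → fail=0;  out ∅∪∅=∅
  n5('c'): parent n0 fail=0; on 'c' 0 → fail=0;  out ∅∪∅=∅
  n9('d'): parent n0 fail=0; on 'd' 0 → fail=0;  out ∅∪∅=∅
  n2('aa'): parent n1 fail=0; on 'a' 0 → fail=1;  out ∅∪∅=∅
  n6('cb'): parent n5 fail=0; on 'b' 0 → fail=0;  out ∅∪∅=∅
  n10('da'): parent n9 fail=0; on 'a' 0 → fail=1;  out ∅∪∅=∅
  n12('ab'): parent n1 fail=0; on 'b' 0 → fail=0;  out {3}∪∅={3}
  n3('aaa'): parent n2 fail=1; on 'a' 1 → fail=2;  out ∅∪∅=∅
  n7('cbc'): parent n6 fail=0; on 'c' 0 → fail=5;  out ∅∪∅=∅
  n11('dab'): parent n10 fail=1; on 'b' 1 → fail=12;  out {2}∪{3}={2,3}
  n4('aaab'): parent n3 fail=2; on 'b' 2→1 → fail=12;  out {0}∪{3}={0,3}
  n8('cbcd'): parent n7 fail=5; on 'd' 5→0 → fail=9;  out {1}∪∅={1}

Scan:
[0] read 'd'  n0⇒n9
[1] read 'a'  n9⇒n10
[2] read 'c'  n10⇒n5 (fail-walked)
[3] read 'b'  n5⇒n6
[4] read 'c'  n6⇒n7
[5] read 'd'  n7⇒n8  emit P1@[2:5]
[6] read 'c'  n8⇒n5 (fail-walked)
[7] read 'b'  n5⇒n6
[8] read 'c'  n6⇒n7
[9] read 'd'  n7⇒n8  emit P1@[6:9]
[10] read 'c'  n8⇒n5 (fail-walked)
[11] read 'c'  n5⇒n5 (fail-walked)
[12] read 'b'  n5⇒n6
[13] read 'b'  n6⇒n0 (fail-walked)
[14] read 'b'  n0⇒n0
[15] read 'c'  n0⇒n5
[16] read 'a'  n5⇒n1 (fail-walked)
[17] read 'a'  n1⇒n2
[18] read 'a'  n2⇒n3
[19] read 'b'  n3⇒n4  emit P0@[16:19],P3@[18:19]
[20] read 'c'  n4⇒n5 (fail-walked)
[21] read 'a'  n5⇒n1 (fail-walked)
[22] read 'd'  n1⇒n9 (fail-walked)
[23] read 'a'  n9⇒n10
[24] read 'b'  n10⇒n11  emit P2@[22:24],P3@[23:24]
[25] read 'b'  n11⇒n0 (fail-walked)
[26] read 'b'  n0⇒n0
[27] read 'd'  n0⇒n9
[28] read 'd'  n9⇒n9 (fail-walked)
[29] read 'a'  n9⇒n10
[30] read 'b'  n10⇒n11  emit P2@[28:30],P3@[29:30]
[31] read 'b'  n11⇒n0 (fail-walked)
[32] read 'd'  n0⇒n9
[33] read 'd'  n9⇒n9 (fail-walked)
[34] read 'a'  n9⇒n10
[35] read 'b'  n10⇒n11  emit P2@[33:35],P3@[34:35]
[36] read 'a'  n11⇒n1 (fail-walked)
[37] read 'b'  n1⇒n12  emit P3@[36:37]
[38] read 'a'  n12⇒n1 (fail-walked)
[39] read 'c'  n1⇒n5 (fail-walked)
[40] read 'b'  n5⇒n6
[41] read 'a'  n6⇒n1 (fail-walked)
[42] read 'b'  n1⇒n12  emit P3@[41:42]
[43] read 'd'  n12⇒n9 (fail-walked)
[44] read 'd'  n9⇒n9 (fail-walked)
[45] read 'a'  n9⇒n10
[46] read 'b'  n10⇒n11  emit P2@[44:46],P3@[45:46]
[47] read 'd'  n11⇒n9 (fail-walked)
[48] read 'b'  n9⇒n0 (fail-walked)
[49] read 'd'  n0⇒n9
[50] read 'a'  n9⇒n10
[51] read 'b'  n10⇒n11  emit P2@[49:51],P3@[50:51]
[52] read 'a'  n11⇒n1 (fail-walked)
[53] read 'a'  n1⇒n2
[54] read 'a'  n2⇒n3
[55] read 'b'  n3⇒n4  emit P0@[52:55],P3@[54:55]
[56] read 'd'  n4⇒n9 (fail-walked)
[57] read 'a'  n9⇒n10
[58] read 'b'  n10⇒n11  emit P2@[56:58],P3@[57:58]
[59] read 'a'  n11⇒n1 (fail-walked)
[60] read 'c'  n1⇒n5 (fail-walked)
[61] read 'b'  n5⇒n6
[62] read 'd'  n6⇒n9 (fail-walked)
[63] read 'a'  n9⇒n10

Matches: [[5,1],[9,1],[19,0],[19,3],[24,2],[24,3],[30,2],[30,3],[35,2],[35,3],[37,3],[42,3],[46,2],[46,3],[51,2],[51,3],[55,0],[55,3],[58,2],[58,3]]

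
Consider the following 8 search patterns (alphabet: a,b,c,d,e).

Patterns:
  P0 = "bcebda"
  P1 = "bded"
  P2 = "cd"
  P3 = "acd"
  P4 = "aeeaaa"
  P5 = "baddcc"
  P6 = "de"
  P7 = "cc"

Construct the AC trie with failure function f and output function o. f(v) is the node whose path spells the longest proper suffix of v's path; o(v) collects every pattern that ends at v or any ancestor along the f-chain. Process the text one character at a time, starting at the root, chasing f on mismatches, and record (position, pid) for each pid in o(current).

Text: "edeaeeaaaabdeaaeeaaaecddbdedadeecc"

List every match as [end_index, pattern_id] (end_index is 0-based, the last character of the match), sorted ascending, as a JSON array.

Build automaton:
Trie (insert patterns):
  0='ε' goto a→12 b→1 c→10 d→25
  1='b' goto a→20 c→2 d→7
  2='bc' goto e→3
  3='bce' goto b→4
  4='bceb' goto d→5
  5='bcebd' goto a→6
  6='bcebda' goto ·  ←P0
  7='bd' goto e→8
  8='bde' goto d→9
  9='bded' goto ·  ←P1
  10='c' goto c→27 d→11
  11='cd' goto ·  ←P2
  12='a' goto c→13 e→15
  13='ac' goto d→14
  14='acd' goto ·  ←P3
  15='ae' goto e→16
  16='aee' goto a→17
  17='aeea' goto a→18
  18='aeeaa' goto a→19
  19='aeeaaa' goto ·  ←P4
  20='ba' goto d→21
  21='bad' goto d→22
  22='badd' goto c→23
  23='baddc' goto c→24
  24='baddcc' goto ·  ←P5
  25='d' goto e→26
  26='de' goto ·  ←P6
  27='cc' goto ·  ←P7

BFS fail/out derivation:
  fail(1) 'b': from fail(0)=0 chase 'b': 0 ⇒ 0;  out=∅∪out(0)=∅
  fail(10) 'c': from fail(0)=0 chase 'c': 0 ⇒ 0;  out=∅∪out(0)=∅
  fail(12) 'a': from fail(0)=0 chase 'a': 0 ⇒ 0;  out=∅∪out(0)=∅
  fail(25) 'd': from fail(0)=0 chase 'd': 0 ⇒ 0;  out=∅∪out(0)=∅
  fail(2) 'bc': from fail(1)=0 chase 'c': 0 ⇒ 10;  out=∅∪out(10)=∅
  fail(7) 'bd': from fail(1)=0 chase 'd': 0 ⇒ 25;  out=∅∪out(25)=∅
  fail(11) 'cd': from fail(10)=0 chase 'd': 0 ⇒ 25;  out={2}∪out(25)={2}
  fail(13) 'ac': from fail(12)=0 chase 'c': 0 ⇒ 10;  out=∅∪out(10)=∅
  fail(15) 'ae': from fail(12)=0 chase 'e': 0 ⇒ 0;  out=∅∪out(0)=∅
  fail(20) 'ba': from fail(1)=0 chase 'a': 0 ⇒ 12;  out=∅∪out(12)=∅
  fail(26) 'de': from fail(25)=0 chase 'e': 0 ⇒ 0;  out={6}∪out(0)={6}
  fail(27) 'cc': from fail(10)=0 chase 'c': 0 ⇒ 10;  out={7}∪out(10)={7}
  fail(3) 'bce': from fail(2)=10 chase 'e': 10→0 ⇒ 0;  out=∅∪out(0)=∅
  fail(8) 'bde': from fail(7)=25 chase 'e': 25 ⇒ 26;  out=∅∪out(26)={6}
  fail(14) 'acd': from fail(13)=10 chase 'd': 10 ⇒ 11;  out={3}∪out(11)={2,3}
  fail(16) 'aee': from fail(15)=0 chase 'e': 0 ⇒ 0;  out=∅∪out(0)=∅
  fail(21) 'bad': from fail(20)=12 chase 'd': 12→0 ⇒ 25;  out=∅∪out(25)=∅
  fail(4) 'bceb': from fail(3)=0 chase 'b': 0 ⇒ 1;  out=∅∪out(1)=∅
  fail(9) 'bded': from fail(8)=26 chase 'd': 26→0 ⇒ 25;  out={1}∪out(25)={1}
  fail(17) 'aeea': from fail(16)=0 chase 'a': 0 ⇒ 12;  out=∅∪out(12)=∅
  fail(22) 'badd': from fail(21)=25 chase 'd': 25→0 ⇒ 25;  out=∅∪out(25)=∅
  fail(5) 'bcebd': from fail(4)=1 chase 'd': 1 ⇒ 7;  out=∅∪out(7)=∅
  fail(18) 'aeeaa': from fail(17)=12 chase 'a': 12→0 ⇒ 12;  out=∅∪out(12)=∅
  fail(23) 'baddc': from fail(22)=25 chase 'c': 25→0 ⇒ 10;  out=∅∪out(10)=∅
  fail(6) 'bcebda': from fail(5)=7 chase 'a': 7→25→0 ⇒ 12;  out={0}∪out(12)={0}
  fail(19) 'aeeaaa': from fail(18)=12 chase 'a': 12→0 ⇒ 12;  out={4}∪out(12)={4}
  fail(24) 'baddcc': from fail(23)=10 chase 'c': 10 ⇒ 27;  out={5}∪out(27)={5,7}

Scan:
pos 0 'e': at 0
pos 1 'd': at 25
pos 2 'e': at 26  → match P6@[1:2]
pos 3 'a': at 12 ·f
pos 4 'e': at 15
pos 5 'e': at 16
pos 6 'a': at 17
pos 7 'a': at 18
pos 8 'a': at 19  → match P4@[3:8]
pos 9 'a': at 12 ·f
pos 10 'b': at 1 ·f
pos 11 'd': at 7
pos 12 'e': at 8  → match P6@[11:12]
pos 13 'a': at 12 ·f
pos 14 'a': at 12 ·f
pos 15 'e': at 15
pos 16 'e': at 16
pos 17 'a': at 17
pos 18 'a': at 18
pos 19 'a': at 19  → match P4@[14:19]
pos 20 'e': at 15 ·f
pos 21 'c': at 10 ·f
pos 22 'd': at 11  → match P2@[21:22]
pos 23 'd': at 25 ·f
pos 24 'b': at 1 ·f
pos 25 'd': at 7
pos 26 'e': at 8  → match P6@[25:26]
pos 27 'd': at 9  → match P1@[24:27]
pos 28 'a': at 12 ·f
pos 29 'd': at 25 ·f
pos 30 'e': at 26  → match P6@[29:30]
pos 31 'e': at 0 ·f
pos 32 'c': at 10
pos 33 'c': at 27  → match P7@[32:33]

All matches (sorted): [[2,6],[8,4],[12,6],[19,4],[22,2],[26,6],[27,1],[30,6],[33,7]]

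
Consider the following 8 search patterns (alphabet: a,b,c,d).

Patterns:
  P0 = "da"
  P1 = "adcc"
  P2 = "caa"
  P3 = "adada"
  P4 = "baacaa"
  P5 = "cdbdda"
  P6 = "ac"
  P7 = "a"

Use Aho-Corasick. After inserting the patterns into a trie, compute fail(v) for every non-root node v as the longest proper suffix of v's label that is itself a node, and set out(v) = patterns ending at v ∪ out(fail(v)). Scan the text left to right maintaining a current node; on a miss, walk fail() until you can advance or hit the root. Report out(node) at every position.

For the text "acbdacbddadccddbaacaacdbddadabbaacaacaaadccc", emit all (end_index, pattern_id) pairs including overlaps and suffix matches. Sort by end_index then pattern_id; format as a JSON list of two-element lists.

Build automaton:
Trie nodes:
  n0 'ε': a→3 b→13 c→7 d→1
  n1 'd': a→2
  n2 'da': ·  [P0 ends]
  n3 'a': c→24 d→4  [P7 ends]
  n4 'ad': a→10 c→5
  n5 'adc': c→6
  n6 'adcc': ·  [P1 ends]
  n7 'c': a→8 d→19
  n8 'ca': a→9
  n9 'caa': ·  [P2 ends]
  n10 'ada': d→11
  n11 'adad': a→12
  n12 'adada': ·  [P3 ends]
  n13 'b': a→14
  n14 'ba': a→15
  n15 'baa': c→16
  n16 'baac': a→17
  n17 'baaca': a→18
  n18 'baacaa': ·  [P4 ends]
  n19 'cd': b→20
  n20 'cdb': d→21
  n21 'cdbd': d→22
  n22 'cdbdd': a→23
  n23 'cdbdda': ·  [P5 ends]
  n24 'ac': ·  [P6 ends]

BFS fail/out derivation:
  n1('d'): parent n0 fail=0; on 'd' 0 → fail=0;  out ∅∪∅=∅
  n3('a'): parent n0 fail=0; on 'a' 0 → fail=0;  out {7}∪∅={7}
  n7('c'): parent n0 fail=0; on 'c' 0 → fail=0;  out ∅∪∅=∅
  n13('b'): parent n0 fail=0; on 'b' 0 → fail=0;  out ∅∪∅=∅
  n2('da'): parent n1 fail=0; on 'a' 0 → fail=3;  out {0}∪{7}={0,7}
  n4('ad'): parent n3 fail=0; on 'd' 0 → fail=1;  out ∅∪∅=∅
  n8('ca'): parent n7 fail=0; on 'a' 0 → fail=3;  out ∅∪{7}={7}
  n14('ba'): parent n13 fail=0; on 'a' 0 → fail=3;  out ∅∪{7}={7}
  n19('cd'): parent n7 fail=0; on 'd' 0 → fail=1;  out ∅∪∅=∅
  n24('ac'): parent n3 fail=0; on 'c' 0 → fail=7;  out {6}∪∅={6}
  n5('adc'): parent n4 fail=1; on 'c' 1→0 → fail=7;  out ∅∪∅=∅
  n9('caa'): parent n8 fail=3; on 'a' 3→0 → fail=3;  out {2}∪{7}={2,7}
  n10('ada'): parent n4 fail=1; on 'a' 1 → fail=2;  out ∅∪{0,7}={0,7}
  n15('baa'): parent n14 fail=3; on 'a' 3→0 → fail=3;  out ∅∪{7}={7}
  n20('cdb'): parent n19 fail=1; on 'b' 1→0 → fail=13;  out ∅∪∅=∅
  n6('adcc'): parent n5 fail=7; on 'c' 7→0 → fail=7;  out {1}∪∅={1}
  n11('adad'): parent n10 fail=2; on 'd' 2→3 → fail=4;  out ∅∪∅=∅
  n16('baac'): parent n15 fail=3; on 'c' 3 → fail=24;  out ∅∪{6}={6}
  n21('cdbd'): parent n20 fail=13; on 'd' 13→0 → fail=1;  out ∅∪∅=∅
  n12('adada'): parent n11 fail=4; on 'a' 4 → fail=10;  out {3}∪{0,7}={0,3,7}
  n17('baaca'): parent n16 fail=24; on 'a' 24→7 → fail=8;  out ∅∪{7}={7}
  n22('cdbdd'): parent n21 fail=1; on 'd' 1→0 → fail=1;  out ∅∪∅=∅
  n18('baacaa'): parent n17 fail=8; on 'a' 8 → fail=9;  out {4}∪{2,7}={2,4,7}
  n23('cdbdda'): parent n22 fail=1; on 'a' 1 → fail=2;  out {5}∪{0,7}={0,5,7}

Text stream:
i=0 'a': node 0→3  → match P7@[0:0]
i=1 'c': node 3→24  → match P6@[0:1]
i=2 'b': node 24→13 (fail-walked)
i=3 'd': node 13→1 (fail-walked)
i=4 'a': node 1→2  → match P0@[3:4],P7@[4:4]
i=5 'c': node 2→24 (fail-walked)  → match P6@[4:5]
i=6 'b': node 24→13 (fail-walked)
i=7 'd': node 13→1 (fail-walked)
i=8 'd': node 1→1 (fail-walked)
i=9 'a': node 1→2  → match P0@[8:9],P7@[9:9]
i=10 'd': node 2→4 (fail-walked)
i=11 'c': node 4→5
i=12 'c': node 5→6  → match P1@[9:12]
i=13 'd': node 6→19 (fail-walked)
i=14 'd': node 19→1 (fail-walked)
i=15 'b': node 1→13 (fail-walked)
i=16 'a': node 13→14  → match P7@[16:16]
i=17 'a': node 14→15  → match P7@[17:17]
i=18 'c': node 15→16  → match P6@[17:18]
i=19 'a': node 16→17  → match P7@[19:19]
i=20 'a': node 17→18  → match P2@[18:20],P4@[15:20],P7@[20:20]
i=21 'c': node 18→24 (fail-walked)  → match P6@[20:21]
i=22 'd': node 24→19 (fail-walked)
i=23 'b': node 19→20
i=24 'd': node 20→21
i=25 'd': node 21→22
i=26 'a': node 22→23  → match P0@[25:26],P5@[21:26],P7@[26:26]
i=27 'd': node 23→4 (fail-walked)
i=28 'a': node 4→10  → match P0@[27:28],P7@[28:28]
i=29 'b': node 10→13 (fail-walked)
i=30 'b': node 13→13 (fail-walked)
i=31 'a': node 13→14  → match P7@[31:31]
i=32 'a': node 14→15  → match P7@[32:32]
i=33 'c': node 15→16  → match P6@[32:33]
i=34 'a': node 16→17  → match P7@[34:34]
i=35 'a': node 17→18  → match P2@[33:35],P4@[30:35],P7@[35:35]
i=36 'c': node 18→24 (fail-walked)  → match P6@[35:36]
i=37 'a': node 24→8 (fail-walked)  → match P7@[37:37]
i=38 'a': node 8→9  → match P2@[36:38],P7@[38:38]
i=39 'a': node 9→3 (fail-walked)  → match P7@[39:39]
i=40 'd': node 3→4
i=41 'c': node 4→5
i=42 'c': node 5→6  → match P1@[39:42]
i=43 'c': node 6→7 (fail-walked)

Result: [[0,7],[1,6],[4,0],[4,7],[5,6],[9,0],[9,7],[12,1],[16,7],[17,7],[18,6],[19,7],[20,2],[20,4],[20,7],[21,6],[26,0],[26,5],[26,7],[28,0],[28,7],[31,7],[32,7],[33,6],[34,7],[35,2],[35,4],[35,7],[36,6],[37,7],[38,2],[38,7],[39,7],[42,1]]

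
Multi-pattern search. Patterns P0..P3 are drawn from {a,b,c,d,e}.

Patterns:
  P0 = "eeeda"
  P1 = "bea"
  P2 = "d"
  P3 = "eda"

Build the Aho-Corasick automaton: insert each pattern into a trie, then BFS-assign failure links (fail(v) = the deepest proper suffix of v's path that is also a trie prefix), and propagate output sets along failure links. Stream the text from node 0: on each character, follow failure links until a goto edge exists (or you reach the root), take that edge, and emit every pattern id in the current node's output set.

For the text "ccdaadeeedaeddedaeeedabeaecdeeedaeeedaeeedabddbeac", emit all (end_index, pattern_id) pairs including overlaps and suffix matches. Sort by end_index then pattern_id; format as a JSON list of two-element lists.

Build:
Trie nodes:
  0='ε' goto b→6 d→9 e→1
  1='e' goto d→10 e→2
  2='ee' goto e→3
  3='eee' goto d→4
  4='eeed' goto a→5
  5='eeeda' goto ·  ←P0
  6='b' goto e→7
  7='be' goto a→8
  8='bea' goto ·  ←P1
  9='d' goto ·  ←P2
  10='ed' goto a→11
  11='eda' goto ·  ←P3

BFS fail/out derivation:
  n1('e'): parent n0 fail=0; on 'e' 0 → fail=0;  out ∅∪∅=∅
  n6('b'): parent n0 fail=0; on 'b' 0 → fail=0;  out ∅∪∅=∅
  n9('d'): parent n0 fail=0; on 'd' 0 → fail=0;  out {2}∪∅={2}
  n2('ee'): parent n1 fail=0; on 'e' 0 → fail=1;  out ∅∪∅=∅
  n7('be'): parent n6 fail=0; on 'e' 0 → fail=1;  out ∅∪∅=∅
  n10('ed'): parent n1 fail=0; on 'd' 0 → fail=9;  out ∅∪{2}={2}
  n3('eee'): parent n2 fail=1; on 'e' 1 → fail=2;  out ∅∪∅=∅
  n8('bea'): parent n7 fail=1; on 'a' 1→0 → fail=0;  out {1}∪∅={1}
  n11('eda'): parent n10 fail=9; on 'a' 9→0 → fail=0;  out {3}∪∅={3}
  n4('eeed'): parent n3 fail=2; on 'd' 2→1 → fail=10;  out ∅∪{2}={2}
  n5('eeeda'): parent n4 fail=10; on 'a' 10 → fail=11;  out {0}∪{3}={0,3}

Scan:
pos 0 'c': at 0
pos 1 'c': at 0
pos 2 'd': at 9  emit P2@[2:2]
pos 3 'a': at 0 (fail-walked)
pos 4 'a': at 0
pos 5 'd': at 9  emit P2@[5:5]
pos 6 'e': at 1 (fail-walked)
pos 7 'e': at 2
pos 8 'e': at 3
pos 9 'd': at 4  emit P2@[9:9]
pos 10 'a': at 5  emit P0@[6:10],P3@[8:10]
pos 11 'e': at 1 (fail-walked)
pos 12 'd': at 10  emit P2@[12:12]
pos 13 'd': at 9 (fail-walked)  emit P2@[13:13]
pos 14 'e': at 1 (fail-walked)
pos 15 'd': at 10  emit P2@[15:15]
pos 16 'a': at 11  emit P3@[14:16]
pos 17 'e': at 1 (fail-walked)
pos 18 'e': at 2
pos 19 'e': at 3
pos 20 'd': at 4  emit P2@[20:20]
pos 21 'a': at 5  emit P0@[17:21],P3@[19:21]
pos 22 'b': at 6 (fail-walked)
pos 23 'e': at 7
pos 24 'a': at 8  emit P1@[22:24]
pos 25 'e': at 1 (fail-walked)
pos 26 'c': at 0 (fail-walked)
pos 27 'd': at 9  emit P2@[27:27]
pos 28 'e': at 1 (fail-walked)
pos 29 'e': at 2
pos 30 'e': at 3
pos 31 'd': at 4  emit P2@[31:31]
pos 32 'a': at 5  emit P0@[28:32],P3@[30:32]
pos 33 'e': at 1 (fail-walked)
pos 34 'e': at 2
pos 35 'e': at 3
pos 36 'd': at 4  emit P2@[36:36]
pos 37 'a': at 5  emit P0@[33:37],P3@[35:37]
pos 38 'e': at 1 (fail-walked)
pos 39 'e': at 2
pos 40 'e': at 3
pos 41 'd': at 4  emit P2@[41:41]
pos 42 'a': at 5  emit P0@[38:42],P3@[40:42]
pos 43 'b': at 6 (fail-walked)
pos 44 'd': at 9 (fail-walked)  emit P2@[44:44]
pos 45 'd': at 9 (fail-walked)  emit P2@[45:45]
pos 46 'b': at 6 (fail-walked)
pos 47 'e': at 7
pos 48 'a': at 8  emit P1@[46:48]
pos 49 'c': at 0 (fail-walked)

All matches (sorted): [[2,2],[5,2],[9,2],[10,0],[10,3],[12,2],[13,2],[15,2],[16,3],[20,2],[21,0],[21,3],[24,1],[27,2],[31,2],[32,0],[32,3],[36,2],[37,0],[37,3],[41,2],[42,0],[42,3],[44,2],[45,2],[48,1]]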